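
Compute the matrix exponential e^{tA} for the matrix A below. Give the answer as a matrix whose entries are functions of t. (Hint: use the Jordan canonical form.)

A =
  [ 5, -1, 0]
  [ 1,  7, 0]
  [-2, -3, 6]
e^{tA} =
  [-t*exp(6*t) + exp(6*t), -t*exp(6*t), 0]
  [t*exp(6*t), t*exp(6*t) + exp(6*t), 0]
  [-t^2*exp(6*t)/2 - 2*t*exp(6*t), -t^2*exp(6*t)/2 - 3*t*exp(6*t), exp(6*t)]

Strategy: write A = P · J · P⁻¹ where J is a Jordan canonical form, so e^{tA} = P · e^{tJ} · P⁻¹, and e^{tJ} can be computed block-by-block.

A has Jordan form
J =
  [6, 1, 0]
  [0, 6, 1]
  [0, 0, 6]
(up to reordering of blocks).

Per-block formulas:
  For a 3×3 Jordan block J_3(6): exp(t · J_3(6)) = e^(6t)·(I + t·N + (t^2/2)·N^2), where N is the 3×3 nilpotent shift.

After assembling e^{tJ} and conjugating by P, we get:

e^{tA} =
  [-t*exp(6*t) + exp(6*t), -t*exp(6*t), 0]
  [t*exp(6*t), t*exp(6*t) + exp(6*t), 0]
  [-t^2*exp(6*t)/2 - 2*t*exp(6*t), -t^2*exp(6*t)/2 - 3*t*exp(6*t), exp(6*t)]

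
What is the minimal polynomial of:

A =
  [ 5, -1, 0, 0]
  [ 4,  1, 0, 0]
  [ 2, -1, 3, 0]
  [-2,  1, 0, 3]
x^2 - 6*x + 9

The characteristic polynomial is χ_A(x) = (x - 3)^4, so the eigenvalues are known. The minimal polynomial is
  m_A(x) = Π_λ (x − λ)^{k_λ}
where k_λ is the size of the *largest* Jordan block for λ (equivalently, the smallest k with (A − λI)^k v = 0 for every generalised eigenvector v of λ).

  λ = 3: largest Jordan block has size 2, contributing (x − 3)^2

So m_A(x) = (x - 3)^2 = x^2 - 6*x + 9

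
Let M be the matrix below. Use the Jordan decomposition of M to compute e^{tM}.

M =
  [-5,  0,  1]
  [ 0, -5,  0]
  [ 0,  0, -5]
e^{tM} =
  [exp(-5*t), 0, t*exp(-5*t)]
  [0, exp(-5*t), 0]
  [0, 0, exp(-5*t)]

Strategy: write M = P · J · P⁻¹ where J is a Jordan canonical form, so e^{tM} = P · e^{tJ} · P⁻¹, and e^{tJ} can be computed block-by-block.

M has Jordan form
J =
  [-5,  1,  0]
  [ 0, -5,  0]
  [ 0,  0, -5]
(up to reordering of blocks).

Per-block formulas:
  For a 1×1 block at λ = -5: exp(t · [-5]) = [e^(-5t)].
  For a 2×2 Jordan block J_2(-5): exp(t · J_2(-5)) = e^(-5t)·(I + t·N), where N is the 2×2 nilpotent shift.

After assembling e^{tJ} and conjugating by P, we get:

e^{tM} =
  [exp(-5*t), 0, t*exp(-5*t)]
  [0, exp(-5*t), 0]
  [0, 0, exp(-5*t)]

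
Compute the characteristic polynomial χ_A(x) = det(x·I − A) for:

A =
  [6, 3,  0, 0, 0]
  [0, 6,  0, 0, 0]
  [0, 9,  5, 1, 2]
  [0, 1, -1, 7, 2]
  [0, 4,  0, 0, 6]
x^5 - 30*x^4 + 360*x^3 - 2160*x^2 + 6480*x - 7776

Expanding det(x·I − A) (e.g. by cofactor expansion or by noting that A is similar to its Jordan form J, which has the same characteristic polynomial as A) gives
  χ_A(x) = x^5 - 30*x^4 + 360*x^3 - 2160*x^2 + 6480*x - 7776
which factors as (x - 6)^5. The eigenvalues (with algebraic multiplicities) are λ = 6 with multiplicity 5.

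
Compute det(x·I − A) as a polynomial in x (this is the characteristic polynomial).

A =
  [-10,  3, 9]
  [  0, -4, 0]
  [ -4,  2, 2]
x^3 + 12*x^2 + 48*x + 64

Expanding det(x·I − A) (e.g. by cofactor expansion or by noting that A is similar to its Jordan form J, which has the same characteristic polynomial as A) gives
  χ_A(x) = x^3 + 12*x^2 + 48*x + 64
which factors as (x + 4)^3. The eigenvalues (with algebraic multiplicities) are λ = -4 with multiplicity 3.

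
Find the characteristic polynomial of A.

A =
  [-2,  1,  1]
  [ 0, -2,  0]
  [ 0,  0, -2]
x^3 + 6*x^2 + 12*x + 8

Expanding det(x·I − A) (e.g. by cofactor expansion or by noting that A is similar to its Jordan form J, which has the same characteristic polynomial as A) gives
  χ_A(x) = x^3 + 6*x^2 + 12*x + 8
which factors as (x + 2)^3. The eigenvalues (with algebraic multiplicities) are λ = -2 with multiplicity 3.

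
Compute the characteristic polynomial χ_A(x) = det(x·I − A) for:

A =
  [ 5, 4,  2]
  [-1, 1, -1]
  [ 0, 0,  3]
x^3 - 9*x^2 + 27*x - 27

Expanding det(x·I − A) (e.g. by cofactor expansion or by noting that A is similar to its Jordan form J, which has the same characteristic polynomial as A) gives
  χ_A(x) = x^3 - 9*x^2 + 27*x - 27
which factors as (x - 3)^3. The eigenvalues (with algebraic multiplicities) are λ = 3 with multiplicity 3.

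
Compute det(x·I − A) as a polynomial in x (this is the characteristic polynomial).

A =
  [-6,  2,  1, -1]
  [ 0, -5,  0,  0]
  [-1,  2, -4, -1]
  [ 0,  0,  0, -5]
x^4 + 20*x^3 + 150*x^2 + 500*x + 625

Expanding det(x·I − A) (e.g. by cofactor expansion or by noting that A is similar to its Jordan form J, which has the same characteristic polynomial as A) gives
  χ_A(x) = x^4 + 20*x^3 + 150*x^2 + 500*x + 625
which factors as (x + 5)^4. The eigenvalues (with algebraic multiplicities) are λ = -5 with multiplicity 4.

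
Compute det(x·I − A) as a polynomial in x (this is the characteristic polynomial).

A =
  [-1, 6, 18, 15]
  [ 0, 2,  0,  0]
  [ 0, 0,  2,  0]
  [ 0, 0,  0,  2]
x^4 - 5*x^3 + 6*x^2 + 4*x - 8

Expanding det(x·I − A) (e.g. by cofactor expansion or by noting that A is similar to its Jordan form J, which has the same characteristic polynomial as A) gives
  χ_A(x) = x^4 - 5*x^3 + 6*x^2 + 4*x - 8
which factors as (x - 2)^3*(x + 1). The eigenvalues (with algebraic multiplicities) are λ = -1 with multiplicity 1, λ = 2 with multiplicity 3.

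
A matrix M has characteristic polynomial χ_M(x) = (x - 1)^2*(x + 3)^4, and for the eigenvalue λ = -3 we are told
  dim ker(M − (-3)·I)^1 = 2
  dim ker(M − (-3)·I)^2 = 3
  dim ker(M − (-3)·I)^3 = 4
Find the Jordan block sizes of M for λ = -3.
Block sizes for λ = -3: [3, 1]

From the dimensions of kernels of powers, the number of Jordan blocks of size at least j is d_j − d_{j−1} where d_j = dim ker(N^j) (with d_0 = 0). Computing the differences gives [2, 1, 1].
The number of blocks of size exactly k is (#blocks of size ≥ k) − (#blocks of size ≥ k + 1), so the partition is: 1 block(s) of size 1, 1 block(s) of size 3.
In nonincreasing order the block sizes are [3, 1].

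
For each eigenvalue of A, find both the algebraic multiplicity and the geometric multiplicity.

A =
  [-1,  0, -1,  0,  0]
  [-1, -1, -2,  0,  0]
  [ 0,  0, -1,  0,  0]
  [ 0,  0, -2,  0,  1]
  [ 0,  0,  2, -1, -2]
λ = -1: alg = 5, geom = 2

Step 1 — factor the characteristic polynomial to read off the algebraic multiplicities:
  χ_A(x) = (x + 1)^5

Step 2 — compute geometric multiplicities via the rank-nullity identity g(λ) = n − rank(A − λI):
  rank(A − (-1)·I) = 3, so dim ker(A − (-1)·I) = n − 3 = 2

Summary:
  λ = -1: algebraic multiplicity = 5, geometric multiplicity = 2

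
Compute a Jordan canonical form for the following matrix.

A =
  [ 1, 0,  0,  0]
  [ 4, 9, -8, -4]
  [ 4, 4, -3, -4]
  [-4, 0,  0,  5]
J_1(1) ⊕ J_1(1) ⊕ J_1(5) ⊕ J_1(5)

The characteristic polynomial is
  det(x·I − A) = x^4 - 12*x^3 + 46*x^2 - 60*x + 25 = (x - 5)^2*(x - 1)^2

Eigenvalues and multiplicities (the geometric multiplicity of λ is n − rank(A − λI), which equals the number of Jordan blocks for λ):
  λ = 1: algebraic multiplicity = 2, geometric multiplicity = 2
  λ = 5: algebraic multiplicity = 2, geometric multiplicity = 2

Determining the block sizes for each eigenvalue:
  λ = 1: gm = am = 2, so every block has size 1 → block sizes [1, 1]
  λ = 5: gm = am = 2, so every block has size 1 → block sizes [1, 1]

Assembling the blocks gives a Jordan form
J =
  [1, 0, 0, 0]
  [0, 1, 0, 0]
  [0, 0, 5, 0]
  [0, 0, 0, 5]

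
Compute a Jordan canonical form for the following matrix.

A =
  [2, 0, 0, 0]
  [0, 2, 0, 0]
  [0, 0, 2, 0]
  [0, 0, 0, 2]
J_1(2) ⊕ J_1(2) ⊕ J_1(2) ⊕ J_1(2)

The characteristic polynomial is
  det(x·I − A) = x^4 - 8*x^3 + 24*x^2 - 32*x + 16 = (x - 2)^4

Eigenvalues and multiplicities (the geometric multiplicity of λ is n − rank(A − λI), which equals the number of Jordan blocks for λ):
  λ = 2: algebraic multiplicity = 4, geometric multiplicity = 4

Determining the block sizes for each eigenvalue:
  λ = 2: gm = am = 4, so every block has size 1 → block sizes [1, 1, 1, 1]

Assembling the blocks gives a Jordan form
J =
  [2, 0, 0, 0]
  [0, 2, 0, 0]
  [0, 0, 2, 0]
  [0, 0, 0, 2]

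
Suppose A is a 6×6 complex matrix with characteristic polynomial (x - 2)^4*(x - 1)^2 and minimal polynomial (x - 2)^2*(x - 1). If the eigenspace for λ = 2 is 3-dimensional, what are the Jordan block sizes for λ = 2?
Block sizes for λ = 2: [2, 1, 1]

Step 1 — from the characteristic polynomial, algebraic multiplicity of λ = 2 is 4. From dim ker(A − (2)·I) = 3, there are exactly 3 Jordan blocks for λ = 2.
Step 2 — from the minimal polynomial, the factor (x − 2)^2 tells us the largest block for λ = 2 has size 2.
Step 3 — with total size 4, 3 blocks, and largest block 2, the block sizes (in nonincreasing order) are [2, 1, 1].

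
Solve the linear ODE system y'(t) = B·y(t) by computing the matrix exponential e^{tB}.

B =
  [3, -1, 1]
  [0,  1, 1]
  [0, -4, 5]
e^{tB} =
  [exp(3*t), -t^2*exp(3*t) - t*exp(3*t), t^2*exp(3*t)/2 + t*exp(3*t)]
  [0, -2*t*exp(3*t) + exp(3*t), t*exp(3*t)]
  [0, -4*t*exp(3*t), 2*t*exp(3*t) + exp(3*t)]

Strategy: write B = P · J · P⁻¹ where J is a Jordan canonical form, so e^{tB} = P · e^{tJ} · P⁻¹, and e^{tJ} can be computed block-by-block.

B has Jordan form
J =
  [3, 1, 0]
  [0, 3, 1]
  [0, 0, 3]
(up to reordering of blocks).

Per-block formulas:
  For a 3×3 Jordan block J_3(3): exp(t · J_3(3)) = e^(3t)·(I + t·N + (t^2/2)·N^2), where N is the 3×3 nilpotent shift.

After assembling e^{tJ} and conjugating by P, we get:

e^{tB} =
  [exp(3*t), -t^2*exp(3*t) - t*exp(3*t), t^2*exp(3*t)/2 + t*exp(3*t)]
  [0, -2*t*exp(3*t) + exp(3*t), t*exp(3*t)]
  [0, -4*t*exp(3*t), 2*t*exp(3*t) + exp(3*t)]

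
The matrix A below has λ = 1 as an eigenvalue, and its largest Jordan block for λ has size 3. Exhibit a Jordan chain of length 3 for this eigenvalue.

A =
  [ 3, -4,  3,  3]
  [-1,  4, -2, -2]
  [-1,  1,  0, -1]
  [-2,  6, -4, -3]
A Jordan chain for λ = 1 of length 3:
v_1 = (-1, 1, 0, 2)ᵀ
v_2 = (2, -1, -1, -2)ᵀ
v_3 = (1, 0, 0, 0)ᵀ

Let N = A − (1)·I. We want v_3 with N^3 v_3 = 0 but N^2 v_3 ≠ 0; then v_{j-1} := N · v_j for j = 3, …, 2.

Pick v_3 = (1, 0, 0, 0)ᵀ.
Then v_2 = N · v_3 = (2, -1, -1, -2)ᵀ.
Then v_1 = N · v_2 = (-1, 1, 0, 2)ᵀ.

Sanity check: (A − (1)·I) v_1 = (0, 0, 0, 0)ᵀ = 0. ✓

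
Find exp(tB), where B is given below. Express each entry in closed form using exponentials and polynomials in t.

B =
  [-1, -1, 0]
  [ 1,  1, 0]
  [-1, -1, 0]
e^{tB} =
  [1 - t, -t, 0]
  [t, t + 1, 0]
  [-t, -t, 1]

Strategy: write B = P · J · P⁻¹ where J is a Jordan canonical form, so e^{tB} = P · e^{tJ} · P⁻¹, and e^{tJ} can be computed block-by-block.

B has Jordan form
J =
  [0, 1, 0]
  [0, 0, 0]
  [0, 0, 0]
(up to reordering of blocks).

Per-block formulas:
  For a 2×2 Jordan block J_2(0): exp(t · J_2(0)) = e^(0t)·(I + t·N), where N is the 2×2 nilpotent shift.
  For a 1×1 block at λ = 0: exp(t · [0]) = [e^(0t)].

After assembling e^{tJ} and conjugating by P, we get:

e^{tB} =
  [1 - t, -t, 0]
  [t, t + 1, 0]
  [-t, -t, 1]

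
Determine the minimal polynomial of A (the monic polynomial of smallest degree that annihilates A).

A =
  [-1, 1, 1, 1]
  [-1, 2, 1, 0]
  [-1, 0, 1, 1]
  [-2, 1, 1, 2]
x^2 - 2*x + 1

The characteristic polynomial is χ_A(x) = (x - 1)^4, so the eigenvalues are known. The minimal polynomial is
  m_A(x) = Π_λ (x − λ)^{k_λ}
where k_λ is the size of the *largest* Jordan block for λ (equivalently, the smallest k with (A − λI)^k v = 0 for every generalised eigenvector v of λ).

  λ = 1: largest Jordan block has size 2, contributing (x − 1)^2

So m_A(x) = (x - 1)^2 = x^2 - 2*x + 1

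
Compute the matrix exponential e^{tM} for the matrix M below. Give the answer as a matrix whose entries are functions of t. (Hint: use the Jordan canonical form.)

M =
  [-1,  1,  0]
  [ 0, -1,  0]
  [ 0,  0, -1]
e^{tM} =
  [exp(-t), t*exp(-t), 0]
  [0, exp(-t), 0]
  [0, 0, exp(-t)]

Strategy: write M = P · J · P⁻¹ where J is a Jordan canonical form, so e^{tM} = P · e^{tJ} · P⁻¹, and e^{tJ} can be computed block-by-block.

M has Jordan form
J =
  [-1,  1,  0]
  [ 0, -1,  0]
  [ 0,  0, -1]
(up to reordering of blocks).

Per-block formulas:
  For a 1×1 block at λ = -1: exp(t · [-1]) = [e^(-1t)].
  For a 2×2 Jordan block J_2(-1): exp(t · J_2(-1)) = e^(-1t)·(I + t·N), where N is the 2×2 nilpotent shift.

After assembling e^{tJ} and conjugating by P, we get:

e^{tM} =
  [exp(-t), t*exp(-t), 0]
  [0, exp(-t), 0]
  [0, 0, exp(-t)]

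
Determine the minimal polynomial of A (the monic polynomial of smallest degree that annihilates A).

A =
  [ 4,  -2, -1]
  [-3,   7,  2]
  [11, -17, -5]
x^3 - 6*x^2 + 12*x - 8

The characteristic polynomial is χ_A(x) = (x - 2)^3, so the eigenvalues are known. The minimal polynomial is
  m_A(x) = Π_λ (x − λ)^{k_λ}
where k_λ is the size of the *largest* Jordan block for λ (equivalently, the smallest k with (A − λI)^k v = 0 for every generalised eigenvector v of λ).

  λ = 2: largest Jordan block has size 3, contributing (x − 2)^3

So m_A(x) = (x - 2)^3 = x^3 - 6*x^2 + 12*x - 8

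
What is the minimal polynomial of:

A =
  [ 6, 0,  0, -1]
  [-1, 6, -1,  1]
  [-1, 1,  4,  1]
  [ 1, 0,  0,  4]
x^2 - 10*x + 25

The characteristic polynomial is χ_A(x) = (x - 5)^4, so the eigenvalues are known. The minimal polynomial is
  m_A(x) = Π_λ (x − λ)^{k_λ}
where k_λ is the size of the *largest* Jordan block for λ (equivalently, the smallest k with (A − λI)^k v = 0 for every generalised eigenvector v of λ).

  λ = 5: largest Jordan block has size 2, contributing (x − 5)^2

So m_A(x) = (x - 5)^2 = x^2 - 10*x + 25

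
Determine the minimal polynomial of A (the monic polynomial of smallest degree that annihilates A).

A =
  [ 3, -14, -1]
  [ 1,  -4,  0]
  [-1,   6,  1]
x^3

The characteristic polynomial is χ_A(x) = x^3, so the eigenvalues are known. The minimal polynomial is
  m_A(x) = Π_λ (x − λ)^{k_λ}
where k_λ is the size of the *largest* Jordan block for λ (equivalently, the smallest k with (A − λI)^k v = 0 for every generalised eigenvector v of λ).

  λ = 0: largest Jordan block has size 3, contributing (x − 0)^3

So m_A(x) = x^3 = x^3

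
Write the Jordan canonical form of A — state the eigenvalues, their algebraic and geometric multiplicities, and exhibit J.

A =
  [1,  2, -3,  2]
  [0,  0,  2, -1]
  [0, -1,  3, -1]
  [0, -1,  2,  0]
J_3(1) ⊕ J_1(1)

The characteristic polynomial is
  det(x·I − A) = x^4 - 4*x^3 + 6*x^2 - 4*x + 1 = (x - 1)^4

Eigenvalues and multiplicities (the geometric multiplicity of λ is n − rank(A − λI), which equals the number of Jordan blocks for λ):
  λ = 1: algebraic multiplicity = 4, geometric multiplicity = 2

Determining the block sizes for each eigenvalue:
  λ = 1: with am = 4 and gm = 2, the partition is not yet determined (e.g. several partitions of 4 into 2 parts exist). Let N = A − (1)·I. Computing rank(N^1) = 2, rank(N^2) = 1, rank(N^3) = 0; the number of blocks of size ≥ j is rank(N^{j−1}) − rank(N^j), giving [2, 1, 1]. So we have 1 block(s) of size 3, 1 block(s) of size 1 → block sizes [3, 1]

Assembling the blocks gives a Jordan form
J =
  [1, 1, 0, 0]
  [0, 1, 1, 0]
  [0, 0, 1, 0]
  [0, 0, 0, 1]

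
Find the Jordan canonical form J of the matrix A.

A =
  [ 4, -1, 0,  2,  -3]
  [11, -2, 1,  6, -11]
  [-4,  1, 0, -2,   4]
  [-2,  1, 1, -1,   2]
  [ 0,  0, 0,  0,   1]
J_3(0) ⊕ J_1(1) ⊕ J_1(1)

The characteristic polynomial is
  det(x·I − A) = x^5 - 2*x^4 + x^3 = x^3*(x - 1)^2

Eigenvalues and multiplicities (the geometric multiplicity of λ is n − rank(A − λI), which equals the number of Jordan blocks for λ):
  λ = 0: algebraic multiplicity = 3, geometric multiplicity = 1
  λ = 1: algebraic multiplicity = 2, geometric multiplicity = 2

Determining the block sizes for each eigenvalue:
  λ = 0: one block (gm = 1), so the single block has size am = 3 → block sizes [3]
  λ = 1: gm = am = 2, so every block has size 1 → block sizes [1, 1]

Assembling the blocks gives a Jordan form
J =
  [0, 1, 0, 0, 0]
  [0, 0, 1, 0, 0]
  [0, 0, 0, 0, 0]
  [0, 0, 0, 1, 0]
  [0, 0, 0, 0, 1]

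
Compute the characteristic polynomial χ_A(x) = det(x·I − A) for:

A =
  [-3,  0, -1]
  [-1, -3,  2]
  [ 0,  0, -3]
x^3 + 9*x^2 + 27*x + 27

Expanding det(x·I − A) (e.g. by cofactor expansion or by noting that A is similar to its Jordan form J, which has the same characteristic polynomial as A) gives
  χ_A(x) = x^3 + 9*x^2 + 27*x + 27
which factors as (x + 3)^3. The eigenvalues (with algebraic multiplicities) are λ = -3 with multiplicity 3.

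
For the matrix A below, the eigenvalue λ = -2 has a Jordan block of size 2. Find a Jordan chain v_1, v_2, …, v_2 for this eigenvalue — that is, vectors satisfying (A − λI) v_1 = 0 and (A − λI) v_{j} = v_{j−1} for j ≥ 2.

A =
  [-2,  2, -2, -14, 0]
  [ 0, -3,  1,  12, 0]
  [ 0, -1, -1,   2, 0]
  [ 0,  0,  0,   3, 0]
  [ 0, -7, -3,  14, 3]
A Jordan chain for λ = -2 of length 2:
v_1 = (4, -2, -2, 0, -4)ᵀ
v_2 = (0, 1, -1, 0, 0)ᵀ

Let N = A − (-2)·I. We want v_2 with N^2 v_2 = 0 but N^1 v_2 ≠ 0; then v_{j-1} := N · v_j for j = 2, …, 2.

Pick v_2 = (0, 1, -1, 0, 0)ᵀ.
Then v_1 = N · v_2 = (4, -2, -2, 0, -4)ᵀ.

Sanity check: (A − (-2)·I) v_1 = (0, 0, 0, 0, 0)ᵀ = 0. ✓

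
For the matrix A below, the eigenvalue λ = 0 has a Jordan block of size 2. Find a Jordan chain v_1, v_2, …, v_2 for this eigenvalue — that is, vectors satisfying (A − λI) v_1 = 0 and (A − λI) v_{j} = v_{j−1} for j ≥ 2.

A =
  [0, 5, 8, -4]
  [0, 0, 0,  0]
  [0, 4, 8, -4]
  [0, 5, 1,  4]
A Jordan chain for λ = 0 of length 2:
v_1 = (1, 0, 0, 0)ᵀ
v_2 = (0, 1, -1, -1)ᵀ

Let N = A − (0)·I. We want v_2 with N^2 v_2 = 0 but N^1 v_2 ≠ 0; then v_{j-1} := N · v_j for j = 2, …, 2.

Pick v_2 = (0, 1, -1, -1)ᵀ.
Then v_1 = N · v_2 = (1, 0, 0, 0)ᵀ.

Sanity check: (A − (0)·I) v_1 = (0, 0, 0, 0)ᵀ = 0. ✓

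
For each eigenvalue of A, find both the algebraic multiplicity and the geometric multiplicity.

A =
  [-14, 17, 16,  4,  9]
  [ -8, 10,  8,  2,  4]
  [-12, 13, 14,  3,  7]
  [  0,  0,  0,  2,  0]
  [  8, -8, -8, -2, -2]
λ = 2: alg = 5, geom = 3

Step 1 — factor the characteristic polynomial to read off the algebraic multiplicities:
  χ_A(x) = (x - 2)^5

Step 2 — compute geometric multiplicities via the rank-nullity identity g(λ) = n − rank(A − λI):
  rank(A − (2)·I) = 2, so dim ker(A − (2)·I) = n − 2 = 3

Summary:
  λ = 2: algebraic multiplicity = 5, geometric multiplicity = 3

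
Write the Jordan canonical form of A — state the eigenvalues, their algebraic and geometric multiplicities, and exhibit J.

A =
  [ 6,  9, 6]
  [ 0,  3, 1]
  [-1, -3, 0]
J_3(3)

The characteristic polynomial is
  det(x·I − A) = x^3 - 9*x^2 + 27*x - 27 = (x - 3)^3

Eigenvalues and multiplicities (the geometric multiplicity of λ is n − rank(A − λI), which equals the number of Jordan blocks for λ):
  λ = 3: algebraic multiplicity = 3, geometric multiplicity = 1

Determining the block sizes for each eigenvalue:
  λ = 3: one block (gm = 1), so the single block has size am = 3 → block sizes [3]

Assembling the blocks gives a Jordan form
J =
  [3, 1, 0]
  [0, 3, 1]
  [0, 0, 3]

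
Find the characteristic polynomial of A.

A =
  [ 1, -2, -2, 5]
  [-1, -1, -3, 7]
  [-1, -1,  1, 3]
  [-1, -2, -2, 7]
x^4 - 8*x^3 + 24*x^2 - 32*x + 16

Expanding det(x·I − A) (e.g. by cofactor expansion or by noting that A is similar to its Jordan form J, which has the same characteristic polynomial as A) gives
  χ_A(x) = x^4 - 8*x^3 + 24*x^2 - 32*x + 16
which factors as (x - 2)^4. The eigenvalues (with algebraic multiplicities) are λ = 2 with multiplicity 4.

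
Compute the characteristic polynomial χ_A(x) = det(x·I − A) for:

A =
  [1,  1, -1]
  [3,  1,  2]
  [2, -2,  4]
x^3 - 6*x^2 + 12*x - 8

Expanding det(x·I − A) (e.g. by cofactor expansion or by noting that A is similar to its Jordan form J, which has the same characteristic polynomial as A) gives
  χ_A(x) = x^3 - 6*x^2 + 12*x - 8
which factors as (x - 2)^3. The eigenvalues (with algebraic multiplicities) are λ = 2 with multiplicity 3.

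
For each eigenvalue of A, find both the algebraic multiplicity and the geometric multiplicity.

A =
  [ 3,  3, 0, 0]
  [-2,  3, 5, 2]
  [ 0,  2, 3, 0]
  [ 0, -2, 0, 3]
λ = 3: alg = 4, geom = 2

Step 1 — factor the characteristic polynomial to read off the algebraic multiplicities:
  χ_A(x) = (x - 3)^4

Step 2 — compute geometric multiplicities via the rank-nullity identity g(λ) = n − rank(A − λI):
  rank(A − (3)·I) = 2, so dim ker(A − (3)·I) = n − 2 = 2

Summary:
  λ = 3: algebraic multiplicity = 4, geometric multiplicity = 2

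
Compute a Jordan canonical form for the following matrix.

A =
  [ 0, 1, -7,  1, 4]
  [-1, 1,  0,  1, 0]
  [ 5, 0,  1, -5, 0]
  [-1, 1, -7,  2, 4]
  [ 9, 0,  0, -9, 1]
J_2(1) ⊕ J_2(1) ⊕ J_1(1)

The characteristic polynomial is
  det(x·I − A) = x^5 - 5*x^4 + 10*x^3 - 10*x^2 + 5*x - 1 = (x - 1)^5

Eigenvalues and multiplicities (the geometric multiplicity of λ is n − rank(A − λI), which equals the number of Jordan blocks for λ):
  λ = 1: algebraic multiplicity = 5, geometric multiplicity = 3

Determining the block sizes for each eigenvalue:
  λ = 1: with am = 5 and gm = 3, the partition is not yet determined (e.g. several partitions of 5 into 3 parts exist). Let N = A − (1)·I. Computing rank(N^1) = 2, rank(N^2) = 0; the number of blocks of size ≥ j is rank(N^{j−1}) − rank(N^j), giving [3, 2]. So we have 2 block(s) of size 2, 1 block(s) of size 1 → block sizes [2, 2, 1]

Assembling the blocks gives a Jordan form
J =
  [1, 1, 0, 0, 0]
  [0, 1, 0, 0, 0]
  [0, 0, 1, 1, 0]
  [0, 0, 0, 1, 0]
  [0, 0, 0, 0, 1]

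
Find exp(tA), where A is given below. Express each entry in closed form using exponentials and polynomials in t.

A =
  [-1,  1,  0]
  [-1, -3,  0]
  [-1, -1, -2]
e^{tA} =
  [t*exp(-2*t) + exp(-2*t), t*exp(-2*t), 0]
  [-t*exp(-2*t), -t*exp(-2*t) + exp(-2*t), 0]
  [-t*exp(-2*t), -t*exp(-2*t), exp(-2*t)]

Strategy: write A = P · J · P⁻¹ where J is a Jordan canonical form, so e^{tA} = P · e^{tJ} · P⁻¹, and e^{tJ} can be computed block-by-block.

A has Jordan form
J =
  [-2,  1,  0]
  [ 0, -2,  0]
  [ 0,  0, -2]
(up to reordering of blocks).

Per-block formulas:
  For a 1×1 block at λ = -2: exp(t · [-2]) = [e^(-2t)].
  For a 2×2 Jordan block J_2(-2): exp(t · J_2(-2)) = e^(-2t)·(I + t·N), where N is the 2×2 nilpotent shift.

After assembling e^{tJ} and conjugating by P, we get:

e^{tA} =
  [t*exp(-2*t) + exp(-2*t), t*exp(-2*t), 0]
  [-t*exp(-2*t), -t*exp(-2*t) + exp(-2*t), 0]
  [-t*exp(-2*t), -t*exp(-2*t), exp(-2*t)]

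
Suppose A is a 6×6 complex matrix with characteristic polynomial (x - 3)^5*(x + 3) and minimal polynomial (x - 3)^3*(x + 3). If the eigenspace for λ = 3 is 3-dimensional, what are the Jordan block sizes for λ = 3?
Block sizes for λ = 3: [3, 1, 1]

Step 1 — from the characteristic polynomial, algebraic multiplicity of λ = 3 is 5. From dim ker(A − (3)·I) = 3, there are exactly 3 Jordan blocks for λ = 3.
Step 2 — from the minimal polynomial, the factor (x − 3)^3 tells us the largest block for λ = 3 has size 3.
Step 3 — with total size 5, 3 blocks, and largest block 3, the block sizes (in nonincreasing order) are [3, 1, 1].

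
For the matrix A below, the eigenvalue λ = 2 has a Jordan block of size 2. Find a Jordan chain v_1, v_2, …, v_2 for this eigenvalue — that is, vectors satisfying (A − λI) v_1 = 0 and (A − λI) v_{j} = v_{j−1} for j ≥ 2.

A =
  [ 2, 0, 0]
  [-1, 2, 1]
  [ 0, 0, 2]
A Jordan chain for λ = 2 of length 2:
v_1 = (0, -1, 0)ᵀ
v_2 = (1, 0, 0)ᵀ

Let N = A − (2)·I. We want v_2 with N^2 v_2 = 0 but N^1 v_2 ≠ 0; then v_{j-1} := N · v_j for j = 2, …, 2.

Pick v_2 = (1, 0, 0)ᵀ.
Then v_1 = N · v_2 = (0, -1, 0)ᵀ.

Sanity check: (A − (2)·I) v_1 = (0, 0, 0)ᵀ = 0. ✓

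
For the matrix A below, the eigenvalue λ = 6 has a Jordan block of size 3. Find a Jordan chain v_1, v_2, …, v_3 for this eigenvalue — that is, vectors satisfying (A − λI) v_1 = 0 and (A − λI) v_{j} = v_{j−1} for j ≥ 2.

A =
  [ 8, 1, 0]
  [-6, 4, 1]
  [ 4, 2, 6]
A Jordan chain for λ = 6 of length 3:
v_1 = (-2, 4, -4)ᵀ
v_2 = (2, -6, 4)ᵀ
v_3 = (1, 0, 0)ᵀ

Let N = A − (6)·I. We want v_3 with N^3 v_3 = 0 but N^2 v_3 ≠ 0; then v_{j-1} := N · v_j for j = 3, …, 2.

Pick v_3 = (1, 0, 0)ᵀ.
Then v_2 = N · v_3 = (2, -6, 4)ᵀ.
Then v_1 = N · v_2 = (-2, 4, -4)ᵀ.

Sanity check: (A − (6)·I) v_1 = (0, 0, 0)ᵀ = 0. ✓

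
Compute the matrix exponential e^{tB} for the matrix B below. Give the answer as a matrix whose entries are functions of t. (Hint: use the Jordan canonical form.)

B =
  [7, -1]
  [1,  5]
e^{tB} =
  [t*exp(6*t) + exp(6*t), -t*exp(6*t)]
  [t*exp(6*t), -t*exp(6*t) + exp(6*t)]

Strategy: write B = P · J · P⁻¹ where J is a Jordan canonical form, so e^{tB} = P · e^{tJ} · P⁻¹, and e^{tJ} can be computed block-by-block.

B has Jordan form
J =
  [6, 1]
  [0, 6]
(up to reordering of blocks).

Per-block formulas:
  For a 2×2 Jordan block J_2(6): exp(t · J_2(6)) = e^(6t)·(I + t·N), where N is the 2×2 nilpotent shift.

After assembling e^{tJ} and conjugating by P, we get:

e^{tB} =
  [t*exp(6*t) + exp(6*t), -t*exp(6*t)]
  [t*exp(6*t), -t*exp(6*t) + exp(6*t)]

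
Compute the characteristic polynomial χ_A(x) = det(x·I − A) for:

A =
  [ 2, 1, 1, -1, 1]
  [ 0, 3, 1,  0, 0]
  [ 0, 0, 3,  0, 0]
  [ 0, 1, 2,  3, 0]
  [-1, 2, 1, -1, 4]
x^5 - 15*x^4 + 90*x^3 - 270*x^2 + 405*x - 243

Expanding det(x·I − A) (e.g. by cofactor expansion or by noting that A is similar to its Jordan form J, which has the same characteristic polynomial as A) gives
  χ_A(x) = x^5 - 15*x^4 + 90*x^3 - 270*x^2 + 405*x - 243
which factors as (x - 3)^5. The eigenvalues (with algebraic multiplicities) are λ = 3 with multiplicity 5.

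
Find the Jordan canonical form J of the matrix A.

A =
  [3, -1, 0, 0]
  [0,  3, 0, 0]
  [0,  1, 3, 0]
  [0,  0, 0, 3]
J_2(3) ⊕ J_1(3) ⊕ J_1(3)

The characteristic polynomial is
  det(x·I − A) = x^4 - 12*x^3 + 54*x^2 - 108*x + 81 = (x - 3)^4

Eigenvalues and multiplicities (the geometric multiplicity of λ is n − rank(A − λI), which equals the number of Jordan blocks for λ):
  λ = 3: algebraic multiplicity = 4, geometric multiplicity = 3

Determining the block sizes for each eigenvalue:
  λ = 3: 3 blocks summing to 4 forces exactly one block of size 2 and the rest size 1 → block sizes [2, 1, 1]

Assembling the blocks gives a Jordan form
J =
  [3, 1, 0, 0]
  [0, 3, 0, 0]
  [0, 0, 3, 0]
  [0, 0, 0, 3]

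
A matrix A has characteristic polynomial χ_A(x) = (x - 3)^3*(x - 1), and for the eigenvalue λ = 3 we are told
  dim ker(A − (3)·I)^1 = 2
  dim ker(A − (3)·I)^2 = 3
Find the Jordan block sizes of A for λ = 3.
Block sizes for λ = 3: [2, 1]

From the dimensions of kernels of powers, the number of Jordan blocks of size at least j is d_j − d_{j−1} where d_j = dim ker(N^j) (with d_0 = 0). Computing the differences gives [2, 1].
The number of blocks of size exactly k is (#blocks of size ≥ k) − (#blocks of size ≥ k + 1), so the partition is: 1 block(s) of size 1, 1 block(s) of size 2.
In nonincreasing order the block sizes are [2, 1].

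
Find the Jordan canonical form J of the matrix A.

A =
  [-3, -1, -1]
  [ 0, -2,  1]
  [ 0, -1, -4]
J_2(-3) ⊕ J_1(-3)

The characteristic polynomial is
  det(x·I − A) = x^3 + 9*x^2 + 27*x + 27 = (x + 3)^3

Eigenvalues and multiplicities (the geometric multiplicity of λ is n − rank(A − λI), which equals the number of Jordan blocks for λ):
  λ = -3: algebraic multiplicity = 3, geometric multiplicity = 2

Determining the block sizes for each eigenvalue:
  λ = -3: 2 blocks summing to 3 forces exactly one block of size 2 and the rest size 1 → block sizes [2, 1]

Assembling the blocks gives a Jordan form
J =
  [-3,  1,  0]
  [ 0, -3,  0]
  [ 0,  0, -3]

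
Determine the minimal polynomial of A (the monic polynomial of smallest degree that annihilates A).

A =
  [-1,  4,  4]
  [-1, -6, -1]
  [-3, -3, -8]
x^2 + 10*x + 25

The characteristic polynomial is χ_A(x) = (x + 5)^3, so the eigenvalues are known. The minimal polynomial is
  m_A(x) = Π_λ (x − λ)^{k_λ}
where k_λ is the size of the *largest* Jordan block for λ (equivalently, the smallest k with (A − λI)^k v = 0 for every generalised eigenvector v of λ).

  λ = -5: largest Jordan block has size 2, contributing (x + 5)^2

So m_A(x) = (x + 5)^2 = x^2 + 10*x + 25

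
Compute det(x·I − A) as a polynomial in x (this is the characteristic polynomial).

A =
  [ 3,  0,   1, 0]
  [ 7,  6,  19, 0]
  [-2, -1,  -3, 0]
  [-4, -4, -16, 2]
x^4 - 8*x^3 + 24*x^2 - 32*x + 16

Expanding det(x·I − A) (e.g. by cofactor expansion or by noting that A is similar to its Jordan form J, which has the same characteristic polynomial as A) gives
  χ_A(x) = x^4 - 8*x^3 + 24*x^2 - 32*x + 16
which factors as (x - 2)^4. The eigenvalues (with algebraic multiplicities) are λ = 2 with multiplicity 4.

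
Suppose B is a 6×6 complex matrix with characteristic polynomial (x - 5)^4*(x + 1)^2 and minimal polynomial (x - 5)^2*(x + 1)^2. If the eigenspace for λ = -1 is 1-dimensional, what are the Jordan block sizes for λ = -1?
Block sizes for λ = -1: [2]

Step 1 — from the characteristic polynomial, algebraic multiplicity of λ = -1 is 2. From dim ker(B − (-1)·I) = 1, there are exactly 1 Jordan blocks for λ = -1.
Step 2 — from the minimal polynomial, the factor (x + 1)^2 tells us the largest block for λ = -1 has size 2.
Step 3 — with total size 2, 1 blocks, and largest block 2, the block sizes (in nonincreasing order) are [2].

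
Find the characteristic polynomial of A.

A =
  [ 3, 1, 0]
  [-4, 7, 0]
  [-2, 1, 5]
x^3 - 15*x^2 + 75*x - 125

Expanding det(x·I − A) (e.g. by cofactor expansion or by noting that A is similar to its Jordan form J, which has the same characteristic polynomial as A) gives
  χ_A(x) = x^3 - 15*x^2 + 75*x - 125
which factors as (x - 5)^3. The eigenvalues (with algebraic multiplicities) are λ = 5 with multiplicity 3.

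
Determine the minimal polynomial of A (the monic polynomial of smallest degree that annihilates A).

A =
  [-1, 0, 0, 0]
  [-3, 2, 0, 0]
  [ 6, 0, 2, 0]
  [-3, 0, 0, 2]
x^2 - x - 2

The characteristic polynomial is χ_A(x) = (x - 2)^3*(x + 1), so the eigenvalues are known. The minimal polynomial is
  m_A(x) = Π_λ (x − λ)^{k_λ}
where k_λ is the size of the *largest* Jordan block for λ (equivalently, the smallest k with (A − λI)^k v = 0 for every generalised eigenvector v of λ).

  λ = -1: largest Jordan block has size 1, contributing (x + 1)
  λ = 2: largest Jordan block has size 1, contributing (x − 2)

So m_A(x) = (x - 2)*(x + 1) = x^2 - x - 2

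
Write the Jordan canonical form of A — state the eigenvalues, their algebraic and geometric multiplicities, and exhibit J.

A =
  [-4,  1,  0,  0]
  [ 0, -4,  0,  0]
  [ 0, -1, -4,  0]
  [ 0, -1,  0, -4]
J_2(-4) ⊕ J_1(-4) ⊕ J_1(-4)

The characteristic polynomial is
  det(x·I − A) = x^4 + 16*x^3 + 96*x^2 + 256*x + 256 = (x + 4)^4

Eigenvalues and multiplicities (the geometric multiplicity of λ is n − rank(A − λI), which equals the number of Jordan blocks for λ):
  λ = -4: algebraic multiplicity = 4, geometric multiplicity = 3

Determining the block sizes for each eigenvalue:
  λ = -4: 3 blocks summing to 4 forces exactly one block of size 2 and the rest size 1 → block sizes [2, 1, 1]

Assembling the blocks gives a Jordan form
J =
  [-4,  1,  0,  0]
  [ 0, -4,  0,  0]
  [ 0,  0, -4,  0]
  [ 0,  0,  0, -4]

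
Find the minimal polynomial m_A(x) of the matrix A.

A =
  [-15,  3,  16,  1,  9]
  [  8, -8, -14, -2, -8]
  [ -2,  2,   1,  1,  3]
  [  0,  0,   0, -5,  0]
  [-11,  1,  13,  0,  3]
x^4 + 19*x^3 + 135*x^2 + 425*x + 500

The characteristic polynomial is χ_A(x) = (x + 4)*(x + 5)^4, so the eigenvalues are known. The minimal polynomial is
  m_A(x) = Π_λ (x − λ)^{k_λ}
where k_λ is the size of the *largest* Jordan block for λ (equivalently, the smallest k with (A − λI)^k v = 0 for every generalised eigenvector v of λ).

  λ = -5: largest Jordan block has size 3, contributing (x + 5)^3
  λ = -4: largest Jordan block has size 1, contributing (x + 4)

So m_A(x) = (x + 4)*(x + 5)^3 = x^4 + 19*x^3 + 135*x^2 + 425*x + 500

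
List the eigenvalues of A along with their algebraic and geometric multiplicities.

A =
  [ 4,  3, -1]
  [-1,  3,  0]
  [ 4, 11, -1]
λ = 2: alg = 3, geom = 1

Step 1 — factor the characteristic polynomial to read off the algebraic multiplicities:
  χ_A(x) = (x - 2)^3

Step 2 — compute geometric multiplicities via the rank-nullity identity g(λ) = n − rank(A − λI):
  rank(A − (2)·I) = 2, so dim ker(A − (2)·I) = n − 2 = 1

Summary:
  λ = 2: algebraic multiplicity = 3, geometric multiplicity = 1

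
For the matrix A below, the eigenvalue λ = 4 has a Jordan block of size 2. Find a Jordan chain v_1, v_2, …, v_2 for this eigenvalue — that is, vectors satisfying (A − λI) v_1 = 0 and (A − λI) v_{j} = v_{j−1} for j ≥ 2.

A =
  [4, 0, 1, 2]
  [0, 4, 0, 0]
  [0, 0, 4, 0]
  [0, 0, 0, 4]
A Jordan chain for λ = 4 of length 2:
v_1 = (1, 0, 0, 0)ᵀ
v_2 = (0, 0, 1, 0)ᵀ

Let N = A − (4)·I. We want v_2 with N^2 v_2 = 0 but N^1 v_2 ≠ 0; then v_{j-1} := N · v_j for j = 2, …, 2.

Pick v_2 = (0, 0, 1, 0)ᵀ.
Then v_1 = N · v_2 = (1, 0, 0, 0)ᵀ.

Sanity check: (A − (4)·I) v_1 = (0, 0, 0, 0)ᵀ = 0. ✓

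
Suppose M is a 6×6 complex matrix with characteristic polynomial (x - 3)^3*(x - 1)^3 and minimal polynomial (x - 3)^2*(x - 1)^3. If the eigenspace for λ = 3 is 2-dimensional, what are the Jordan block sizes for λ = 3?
Block sizes for λ = 3: [2, 1]

Step 1 — from the characteristic polynomial, algebraic multiplicity of λ = 3 is 3. From dim ker(M − (3)·I) = 2, there are exactly 2 Jordan blocks for λ = 3.
Step 2 — from the minimal polynomial, the factor (x − 3)^2 tells us the largest block for λ = 3 has size 2.
Step 3 — with total size 3, 2 blocks, and largest block 2, the block sizes (in nonincreasing order) are [2, 1].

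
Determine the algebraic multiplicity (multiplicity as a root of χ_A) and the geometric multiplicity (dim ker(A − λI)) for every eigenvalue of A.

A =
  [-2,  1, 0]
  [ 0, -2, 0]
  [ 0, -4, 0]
λ = -2: alg = 2, geom = 1; λ = 0: alg = 1, geom = 1

Step 1 — factor the characteristic polynomial to read off the algebraic multiplicities:
  χ_A(x) = x*(x + 2)^2

Step 2 — compute geometric multiplicities via the rank-nullity identity g(λ) = n − rank(A − λI):
  rank(A − (-2)·I) = 2, so dim ker(A − (-2)·I) = n − 2 = 1
  rank(A − (0)·I) = 2, so dim ker(A − (0)·I) = n − 2 = 1

Summary:
  λ = -2: algebraic multiplicity = 2, geometric multiplicity = 1
  λ = 0: algebraic multiplicity = 1, geometric multiplicity = 1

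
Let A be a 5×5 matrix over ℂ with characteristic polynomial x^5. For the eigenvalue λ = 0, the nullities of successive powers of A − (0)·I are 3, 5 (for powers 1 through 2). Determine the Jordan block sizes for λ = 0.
Block sizes for λ = 0: [2, 2, 1]

From the dimensions of kernels of powers, the number of Jordan blocks of size at least j is d_j − d_{j−1} where d_j = dim ker(N^j) (with d_0 = 0). Computing the differences gives [3, 2].
The number of blocks of size exactly k is (#blocks of size ≥ k) − (#blocks of size ≥ k + 1), so the partition is: 1 block(s) of size 1, 2 block(s) of size 2.
In nonincreasing order the block sizes are [2, 2, 1].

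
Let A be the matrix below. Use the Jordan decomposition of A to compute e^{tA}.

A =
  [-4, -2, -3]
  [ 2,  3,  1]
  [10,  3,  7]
e^{tA} =
  [t^2*exp(2*t) - 6*t*exp(2*t) + exp(2*t), t^2*exp(2*t)/2 - 2*t*exp(2*t), t^2*exp(2*t)/2 - 3*t*exp(2*t)]
  [2*t*exp(2*t), t*exp(2*t) + exp(2*t), t*exp(2*t)]
  [-2*t^2*exp(2*t) + 10*t*exp(2*t), -t^2*exp(2*t) + 3*t*exp(2*t), -t^2*exp(2*t) + 5*t*exp(2*t) + exp(2*t)]

Strategy: write A = P · J · P⁻¹ where J is a Jordan canonical form, so e^{tA} = P · e^{tJ} · P⁻¹, and e^{tJ} can be computed block-by-block.

A has Jordan form
J =
  [2, 1, 0]
  [0, 2, 1]
  [0, 0, 2]
(up to reordering of blocks).

Per-block formulas:
  For a 3×3 Jordan block J_3(2): exp(t · J_3(2)) = e^(2t)·(I + t·N + (t^2/2)·N^2), where N is the 3×3 nilpotent shift.

After assembling e^{tJ} and conjugating by P, we get:

e^{tA} =
  [t^2*exp(2*t) - 6*t*exp(2*t) + exp(2*t), t^2*exp(2*t)/2 - 2*t*exp(2*t), t^2*exp(2*t)/2 - 3*t*exp(2*t)]
  [2*t*exp(2*t), t*exp(2*t) + exp(2*t), t*exp(2*t)]
  [-2*t^2*exp(2*t) + 10*t*exp(2*t), -t^2*exp(2*t) + 3*t*exp(2*t), -t^2*exp(2*t) + 5*t*exp(2*t) + exp(2*t)]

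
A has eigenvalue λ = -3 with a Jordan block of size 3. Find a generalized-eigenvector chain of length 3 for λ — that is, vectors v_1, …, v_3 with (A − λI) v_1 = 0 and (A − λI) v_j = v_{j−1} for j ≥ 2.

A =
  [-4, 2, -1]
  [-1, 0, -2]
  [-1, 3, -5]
A Jordan chain for λ = -3 of length 3:
v_1 = (1, 1, 1)ᵀ
v_2 = (2, 3, 3)ᵀ
v_3 = (0, 1, 0)ᵀ

Let N = A − (-3)·I. We want v_3 with N^3 v_3 = 0 but N^2 v_3 ≠ 0; then v_{j-1} := N · v_j for j = 3, …, 2.

Pick v_3 = (0, 1, 0)ᵀ.
Then v_2 = N · v_3 = (2, 3, 3)ᵀ.
Then v_1 = N · v_2 = (1, 1, 1)ᵀ.

Sanity check: (A − (-3)·I) v_1 = (0, 0, 0)ᵀ = 0. ✓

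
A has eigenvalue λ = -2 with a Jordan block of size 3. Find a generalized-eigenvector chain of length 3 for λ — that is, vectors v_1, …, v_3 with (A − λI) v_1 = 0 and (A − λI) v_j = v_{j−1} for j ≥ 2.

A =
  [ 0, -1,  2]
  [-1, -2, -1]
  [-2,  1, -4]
A Jordan chain for λ = -2 of length 3:
v_1 = (1, 0, -1)ᵀ
v_2 = (2, -1, -2)ᵀ
v_3 = (1, 0, 0)ᵀ

Let N = A − (-2)·I. We want v_3 with N^3 v_3 = 0 but N^2 v_3 ≠ 0; then v_{j-1} := N · v_j for j = 3, …, 2.

Pick v_3 = (1, 0, 0)ᵀ.
Then v_2 = N · v_3 = (2, -1, -2)ᵀ.
Then v_1 = N · v_2 = (1, 0, -1)ᵀ.

Sanity check: (A − (-2)·I) v_1 = (0, 0, 0)ᵀ = 0. ✓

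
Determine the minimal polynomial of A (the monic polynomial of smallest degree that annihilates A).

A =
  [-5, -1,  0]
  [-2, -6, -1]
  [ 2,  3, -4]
x^3 + 15*x^2 + 75*x + 125

The characteristic polynomial is χ_A(x) = (x + 5)^3, so the eigenvalues are known. The minimal polynomial is
  m_A(x) = Π_λ (x − λ)^{k_λ}
where k_λ is the size of the *largest* Jordan block for λ (equivalently, the smallest k with (A − λI)^k v = 0 for every generalised eigenvector v of λ).

  λ = -5: largest Jordan block has size 3, contributing (x + 5)^3

So m_A(x) = (x + 5)^3 = x^3 + 15*x^2 + 75*x + 125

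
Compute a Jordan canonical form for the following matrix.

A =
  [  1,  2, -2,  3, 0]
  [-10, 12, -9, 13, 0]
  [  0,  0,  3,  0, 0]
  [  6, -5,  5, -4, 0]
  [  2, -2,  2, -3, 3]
J_3(3) ⊕ J_1(3) ⊕ J_1(3)

The characteristic polynomial is
  det(x·I − A) = x^5 - 15*x^4 + 90*x^3 - 270*x^2 + 405*x - 243 = (x - 3)^5

Eigenvalues and multiplicities (the geometric multiplicity of λ is n − rank(A − λI), which equals the number of Jordan blocks for λ):
  λ = 3: algebraic multiplicity = 5, geometric multiplicity = 3

Determining the block sizes for each eigenvalue:
  λ = 3: with am = 5 and gm = 3, the partition is not yet determined (e.g. several partitions of 5 into 3 parts exist). Let N = A − (3)·I. Computing rank(N^1) = 2, rank(N^2) = 1, rank(N^3) = 0; the number of blocks of size ≥ j is rank(N^{j−1}) − rank(N^j), giving [3, 1, 1]. So we have 1 block(s) of size 3, 2 block(s) of size 1 → block sizes [3, 1, 1]

Assembling the blocks gives a Jordan form
J =
  [3, 1, 0, 0, 0]
  [0, 3, 1, 0, 0]
  [0, 0, 3, 0, 0]
  [0, 0, 0, 3, 0]
  [0, 0, 0, 0, 3]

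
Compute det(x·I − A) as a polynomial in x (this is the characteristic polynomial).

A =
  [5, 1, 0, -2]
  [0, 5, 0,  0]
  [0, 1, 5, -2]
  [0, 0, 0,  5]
x^4 - 20*x^3 + 150*x^2 - 500*x + 625

Expanding det(x·I − A) (e.g. by cofactor expansion or by noting that A is similar to its Jordan form J, which has the same characteristic polynomial as A) gives
  χ_A(x) = x^4 - 20*x^3 + 150*x^2 - 500*x + 625
which factors as (x - 5)^4. The eigenvalues (with algebraic multiplicities) are λ = 5 with multiplicity 4.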